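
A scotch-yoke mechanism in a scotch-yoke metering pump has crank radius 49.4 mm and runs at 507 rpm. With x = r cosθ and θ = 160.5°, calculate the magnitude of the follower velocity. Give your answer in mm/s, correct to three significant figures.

ω = 53.09 rad/s (from 507 rpm).
x = r cosθ ⇒ ẋ = −rω sinθ.
|v| = rω|sinθ| = 0.0494·53.09·|sin 160.5°| = 0.87551 m/s = 875.51 mm/s.

876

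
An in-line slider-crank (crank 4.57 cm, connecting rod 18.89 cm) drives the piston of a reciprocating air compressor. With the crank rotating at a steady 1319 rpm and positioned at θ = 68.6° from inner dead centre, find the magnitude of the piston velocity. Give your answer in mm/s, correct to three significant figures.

6410

ω = 2π·1319/60 = 138.1 rad/s
For an in-line slider-crank, x = r cosθ + √(L² − r² sin²θ), so v = −rω sinθ·[1 + r cosθ/√(L² − r² sin²θ)].
With r = 0.0457 m, L = 0.1889 m, θ = 68.6°: √(L² − r² sin²θ) = 0.18405 m.
v = −0.0457·138.1·0.93106·[1 + 0.0457·0.36488/0.18405] = -6.4096 m/s.
|v| = 6.4096 m/s = 6409.6 mm/s.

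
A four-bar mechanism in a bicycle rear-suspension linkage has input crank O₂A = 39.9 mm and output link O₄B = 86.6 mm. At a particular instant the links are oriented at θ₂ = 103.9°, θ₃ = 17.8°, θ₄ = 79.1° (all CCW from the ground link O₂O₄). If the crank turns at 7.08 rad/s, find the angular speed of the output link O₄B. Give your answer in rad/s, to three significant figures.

ω₂ = 7.08 rad/s
Differentiating the loop-closure r₂e^{iθ₂}+r₃e^{iθ₃}=r₁+r₄e^{iθ₄} gives r₂ω₂e^{iθ₂}+r₃ω₃e^{iθ₃}=r₄ω₄e^{iθ₄}.
Eliminating the other unknown: ω₄ = r₂ω₂ sin(θ₂−θ₃) / [r₄ sin(θ₄−θ₃)].
Numerator sine = +0.99768; denominator sine = +0.87715.
Result = 0.0399·7.08·(+0.99768) / (0.0866·(+0.87715)) = +3.7103 rad/s; magnitude 3.7103 rad/s.

3.71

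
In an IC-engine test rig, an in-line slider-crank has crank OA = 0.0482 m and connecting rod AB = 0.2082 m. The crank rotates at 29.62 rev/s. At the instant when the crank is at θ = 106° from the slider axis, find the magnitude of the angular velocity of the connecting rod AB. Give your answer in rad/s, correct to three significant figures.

12.2

ω = 186.1 rad/s (converted from 29.62 rev/s).
The rod makes angle φ with the slider axis where L sinφ = r sinθ; differentiating, L cosφ·φ̇ = r ω cosθ.
L cosφ = √(L² − r² sin²θ) = 0.20298 m.
|ω_rod| = r ω |cosθ| / √(L² − r² sin²θ) = 0.0482·186.1·0.27564/0.20298 = 12.181 rad/s.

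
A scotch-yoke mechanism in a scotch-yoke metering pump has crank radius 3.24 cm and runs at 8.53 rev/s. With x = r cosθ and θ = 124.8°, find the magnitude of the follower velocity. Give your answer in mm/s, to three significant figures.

1430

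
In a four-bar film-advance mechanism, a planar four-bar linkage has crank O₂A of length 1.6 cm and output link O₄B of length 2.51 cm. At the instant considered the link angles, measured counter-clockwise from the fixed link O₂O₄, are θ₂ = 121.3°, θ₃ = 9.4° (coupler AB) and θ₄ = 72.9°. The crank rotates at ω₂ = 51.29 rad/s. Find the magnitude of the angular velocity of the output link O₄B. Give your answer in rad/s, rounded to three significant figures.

ω₂ = 51.29 rad/s
Differentiating the loop-closure r₂e^{iθ₂}+r₃e^{iθ₃}=r₁+r₄e^{iθ₄} gives r₂ω₂e^{iθ₂}+r₃ω₃e^{iθ₃}=r₄ω₄e^{iθ₄}.
Eliminating the other unknown: ω₄ = r₂ω₂ sin(θ₂−θ₃) / [r₄ sin(θ₄−θ₃)].
Numerator sine = +0.92784; denominator sine = +0.89493.
Result = 0.016·51.29·(+0.92784) / (0.0251·(+0.89493)) = +33.897 rad/s; magnitude 33.897 rad/s.

33.9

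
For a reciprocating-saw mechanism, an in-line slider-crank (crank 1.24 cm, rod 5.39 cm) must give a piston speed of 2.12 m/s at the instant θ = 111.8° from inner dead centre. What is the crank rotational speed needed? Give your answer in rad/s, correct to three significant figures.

For an in-line slider-crank, |v_piston| = rω|sinθ|·[1 + r cosθ/√(L² − r² sin²θ)].
With r = 0.0124 m, L = 0.0539 m, θ = 111.8°: the bracketed kinematic factor |dx/dθ| = 0.010506 m.
ω = v/|dx/dθ| = 2.12/0.010506 = 201.78 rad/s.

202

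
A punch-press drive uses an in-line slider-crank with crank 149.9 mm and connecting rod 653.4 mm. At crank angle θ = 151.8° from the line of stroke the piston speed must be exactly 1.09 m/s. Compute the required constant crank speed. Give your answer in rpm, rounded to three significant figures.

For an in-line slider-crank, |v_piston| = rω|sinθ|·[1 + r cosθ/√(L² − r² sin²θ)].
With r = 0.1499 m, L = 0.6534 m, θ = 151.8°: the bracketed kinematic factor |dx/dθ| = 0.056429 m.
ω = v/|dx/dθ| = 1.09/0.056429 = 19.316 rad/s.
N = 60ω/(2π) = 184.46 rpm.

184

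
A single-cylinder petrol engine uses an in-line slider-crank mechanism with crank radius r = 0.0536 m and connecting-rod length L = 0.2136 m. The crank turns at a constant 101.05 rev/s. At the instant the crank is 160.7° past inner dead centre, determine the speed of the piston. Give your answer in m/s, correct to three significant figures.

8.57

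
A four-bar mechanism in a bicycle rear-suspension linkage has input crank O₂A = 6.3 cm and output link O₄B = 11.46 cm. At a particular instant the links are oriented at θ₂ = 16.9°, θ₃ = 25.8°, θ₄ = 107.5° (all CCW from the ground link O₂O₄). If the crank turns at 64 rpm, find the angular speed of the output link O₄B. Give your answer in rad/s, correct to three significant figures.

0.576

ω₂ = 6.702 rad/s (from 64 rpm).
Differentiating the loop-closure r₂e^{iθ₂}+r₃e^{iθ₃}=r₁+r₄e^{iθ₄} gives r₂ω₂e^{iθ₂}+r₃ω₃e^{iθ₃}=r₄ω₄e^{iθ₄}.
Eliminating the other unknown: ω₄ = r₂ω₂ sin(θ₂−θ₃) / [r₄ sin(θ₄−θ₃)].
Numerator sine = -0.15471; denominator sine = +0.98953.
Result = 0.063·6.702·(-0.15471) / (0.1146·(+0.98953)) = -0.57605 rad/s; magnitude 0.57605 rad/s.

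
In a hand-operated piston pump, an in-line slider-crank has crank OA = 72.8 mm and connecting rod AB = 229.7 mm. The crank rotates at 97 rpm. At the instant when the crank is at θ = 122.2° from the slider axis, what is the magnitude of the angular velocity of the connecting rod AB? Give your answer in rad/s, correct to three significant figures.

ω = 10.16 rad/s (converted from 97 rpm).
The rod makes angle φ with the slider axis where L sinφ = r sinθ; differentiating, L cosφ·φ̇ = r ω cosθ.
L cosφ = √(L² − r² sin²θ) = 0.22129 m.
|ω_rod| = r ω |cosθ| / √(L² − r² sin²θ) = 0.0728·10.16·0.53288/0.22129 = 1.7808 rad/s.

1.78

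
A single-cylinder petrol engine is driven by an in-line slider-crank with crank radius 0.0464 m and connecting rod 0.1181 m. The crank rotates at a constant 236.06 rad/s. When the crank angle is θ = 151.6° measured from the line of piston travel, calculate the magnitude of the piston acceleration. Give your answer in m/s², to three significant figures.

ω = 236.1 rad/s
x(θ) = r cosθ + √(L² − r² sin²θ); with ω constant, a = ω²·d²x/dθ².
d²x/dθ² = −r cosθ − r²(cos2θ)/√u − r⁴ sin²2θ/(4u^{3/2}),  u = L² − r² sin²θ = 0.0134606 m².
Substituting r = 0.0464 m, L = 0.1181 m, θ = 151.6°: d²x/dθ² = +0.030135 m.
a = ω²·d²x/dθ² = (236.1)²·(+0.030135) = +1679.3 m/s²;  |a| = 1679.3 m/s².

1680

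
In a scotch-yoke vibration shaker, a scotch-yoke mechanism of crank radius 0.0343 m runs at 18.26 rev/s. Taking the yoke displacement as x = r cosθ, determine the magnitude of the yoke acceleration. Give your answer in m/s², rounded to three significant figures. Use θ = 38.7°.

352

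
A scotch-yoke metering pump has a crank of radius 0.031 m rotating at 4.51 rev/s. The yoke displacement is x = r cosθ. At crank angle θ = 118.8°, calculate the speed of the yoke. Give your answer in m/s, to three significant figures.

ω = 28.34 rad/s (from 4.51 rev/s).
x = r cosθ ⇒ ẋ = −rω sinθ.
|v| = rω|sinθ| = 0.031·28.34·|sin 118.8°| = 0.76979 m/s.

0.770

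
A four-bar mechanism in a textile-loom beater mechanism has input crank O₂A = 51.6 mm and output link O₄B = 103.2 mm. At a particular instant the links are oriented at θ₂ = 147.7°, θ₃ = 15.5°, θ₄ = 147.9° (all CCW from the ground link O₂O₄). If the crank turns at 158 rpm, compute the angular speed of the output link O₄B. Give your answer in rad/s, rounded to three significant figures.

ω₂ = 16.55 rad/s (from 158 rpm).
Differentiating the loop-closure r₂e^{iθ₂}+r₃e^{iθ₃}=r₁+r₄e^{iθ₄} gives r₂ω₂e^{iθ₂}+r₃ω₃e^{iθ₃}=r₄ω₄e^{iθ₄}.
Eliminating the other unknown: ω₄ = r₂ω₂ sin(θ₂−θ₃) / [r₄ sin(θ₄−θ₃)].
Numerator sine = +0.74080; denominator sine = +0.73846.
Result = 0.0516·16.55·(+0.74080) / (0.1032·(+0.73846)) = +8.2992 rad/s; magnitude 8.2992 rad/s.

8.30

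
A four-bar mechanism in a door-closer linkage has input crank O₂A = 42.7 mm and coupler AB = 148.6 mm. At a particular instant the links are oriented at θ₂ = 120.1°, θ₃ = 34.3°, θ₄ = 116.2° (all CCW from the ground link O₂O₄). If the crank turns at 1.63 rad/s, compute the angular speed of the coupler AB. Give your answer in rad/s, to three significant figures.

0.0322

ω₂ = 1.63 rad/s
Differentiating the loop-closure r₂e^{iθ₂}+r₃e^{iθ₃}=r₁+r₄e^{iθ₄} gives r₂ω₂e^{iθ₂}+r₃ω₃e^{iθ₃}=r₄ω₄e^{iθ₄}.
Eliminating the other unknown: ω₃ = r₂ω₂ sin(θ₄−θ₂) / [r₃ sin(θ₃−θ₄)].
Numerator sine = -0.06802; denominator sine = -0.99002.
Result = 0.0427·1.63·(-0.06802) / (0.1486·(-0.99002)) = +0.032178 rad/s; magnitude 0.032178 rad/s.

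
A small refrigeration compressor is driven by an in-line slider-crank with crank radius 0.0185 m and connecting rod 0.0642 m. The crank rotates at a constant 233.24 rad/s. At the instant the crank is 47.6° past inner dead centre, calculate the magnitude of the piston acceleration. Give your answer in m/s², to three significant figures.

ω = 233.2 rad/s
x(θ) = r cosθ + √(L² − r² sin²θ); with ω constant, a = ω²·d²x/dθ².
d²x/dθ² = −r cosθ − r²(cos2θ)/√u − r⁴ sin²2θ/(4u^{3/2}),  u = L² − r² sin²θ = 0.00393501 m².
Substituting r = 0.0185 m, L = 0.0642 m, θ = 47.6°: d²x/dθ² = -0.012098 m.
a = ω²·d²x/dθ² = (233.2)²·(-0.012098) = -658.13 m/s²;  |a| = 658.13 m/s².

658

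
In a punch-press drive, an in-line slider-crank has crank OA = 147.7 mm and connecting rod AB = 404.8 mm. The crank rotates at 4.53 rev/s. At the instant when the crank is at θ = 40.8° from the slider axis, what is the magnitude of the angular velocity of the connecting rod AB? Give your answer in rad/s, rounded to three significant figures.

ω = 28.46 rad/s (converted from 4.53 rev/s).
The rod makes angle φ with the slider axis where L sinφ = r sinθ; differentiating, L cosφ·φ̇ = r ω cosθ.
L cosφ = √(L² − r² sin²θ) = 0.39313 m.
|ω_rod| = r ω |cosθ| / √(L² − r² sin²θ) = 0.1477·28.46·0.75700/0.39313 = 8.095 rad/s.

8.10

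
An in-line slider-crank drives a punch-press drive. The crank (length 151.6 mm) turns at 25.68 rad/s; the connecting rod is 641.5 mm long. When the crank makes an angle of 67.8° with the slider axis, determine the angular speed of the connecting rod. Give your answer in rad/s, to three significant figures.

ω = 25.68 rad/s
The rod makes angle φ with the slider axis where L sinφ = r sinθ; differentiating, L cosφ·φ̇ = r ω cosθ.
L cosφ = √(L² − r² sin²θ) = 0.62596 m.
|ω_rod| = r ω |cosθ| / √(L² − r² sin²θ) = 0.1516·25.68·0.37784/0.62596 = 2.35 rad/s.

2.35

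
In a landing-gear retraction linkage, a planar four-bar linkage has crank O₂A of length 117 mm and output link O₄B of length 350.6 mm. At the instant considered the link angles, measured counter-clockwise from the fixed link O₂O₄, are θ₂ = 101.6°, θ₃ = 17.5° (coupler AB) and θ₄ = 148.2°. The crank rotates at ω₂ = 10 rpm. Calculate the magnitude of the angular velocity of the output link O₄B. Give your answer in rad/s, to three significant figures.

ω₂ = 1.047 rad/s (from 10 rpm).
Differentiating the loop-closure r₂e^{iθ₂}+r₃e^{iθ₃}=r₁+r₄e^{iθ₄} gives r₂ω₂e^{iθ₂}+r₃ω₃e^{iθ₃}=r₄ω₄e^{iθ₄}.
Eliminating the other unknown: ω₄ = r₂ω₂ sin(θ₂−θ₃) / [r₄ sin(θ₄−θ₃)].
Numerator sine = +0.99470; denominator sine = +0.75813.
Result = 0.117·1.047·(+0.99470) / (0.3506·(+0.75813)) = +0.45851 rad/s; magnitude 0.45851 rad/s.

0.459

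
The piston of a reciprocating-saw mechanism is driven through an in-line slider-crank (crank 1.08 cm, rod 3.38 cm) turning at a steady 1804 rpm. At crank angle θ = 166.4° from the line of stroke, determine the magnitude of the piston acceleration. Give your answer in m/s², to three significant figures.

264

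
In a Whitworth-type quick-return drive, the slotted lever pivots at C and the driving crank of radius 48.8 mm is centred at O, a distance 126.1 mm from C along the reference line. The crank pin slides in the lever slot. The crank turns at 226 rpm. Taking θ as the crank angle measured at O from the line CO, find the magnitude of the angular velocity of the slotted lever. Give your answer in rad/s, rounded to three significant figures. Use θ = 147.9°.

ω = 23.67 rad/s (from 226 rpm).
Crank pin A relative to C: A = (d + r cosθ, r sinθ); lever angle φ = atan2(r sinθ, d + r cosθ).
Differentiating tanφ: φ̇ = rω(d cosθ + r)/(d² + r² + 2dr cosθ).
d² + r² + 2dr cosθ = |CA|² = 0.00785682 m²;  d cosθ + r = -0.058022 m.
|ω_lever| = |0.0488·23.67·-0.058022| / 0.00785682 = 8.5291 rad/s.

8.53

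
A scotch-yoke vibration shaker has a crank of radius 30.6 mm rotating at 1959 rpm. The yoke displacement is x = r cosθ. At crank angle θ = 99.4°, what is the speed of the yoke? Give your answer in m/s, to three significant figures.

ω = 205.1 rad/s (from 1959 rpm).
x = r cosθ ⇒ ẋ = −rω sinθ.
|v| = rω|sinθ| = 0.0306·205.1·|sin 99.4°| = 6.1932 m/s.

6.19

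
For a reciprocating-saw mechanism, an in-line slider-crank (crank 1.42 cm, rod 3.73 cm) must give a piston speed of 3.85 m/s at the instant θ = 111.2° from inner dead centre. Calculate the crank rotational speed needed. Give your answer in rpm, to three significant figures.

3260

For an in-line slider-crank, |v_piston| = rω|sinθ|·[1 + r cosθ/√(L² − r² sin²θ)].
With r = 0.0142 m, L = 0.0373 m, θ = 111.2°: the bracketed kinematic factor |dx/dθ| = 0.011289 m.
ω = v/|dx/dθ| = 3.85/0.011289 = 341.03 rad/s.
N = 60ω/(2π) = 3256.6 rpm.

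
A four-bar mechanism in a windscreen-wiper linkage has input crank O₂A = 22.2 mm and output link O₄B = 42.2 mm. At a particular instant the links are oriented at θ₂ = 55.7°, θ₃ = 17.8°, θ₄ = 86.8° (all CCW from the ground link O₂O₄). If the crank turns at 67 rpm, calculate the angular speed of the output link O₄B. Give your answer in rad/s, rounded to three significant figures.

2.43

ω₂ = 7.016 rad/s (from 67 rpm).
Differentiating the loop-closure r₂e^{iθ₂}+r₃e^{iθ₃}=r₁+r₄e^{iθ₄} gives r₂ω₂e^{iθ₂}+r₃ω₃e^{iθ₃}=r₄ω₄e^{iθ₄}.
Eliminating the other unknown: ω₄ = r₂ω₂ sin(θ₂−θ₃) / [r₄ sin(θ₄−θ₃)].
Numerator sine = +0.61429; denominator sine = +0.93358.
Result = 0.0222·7.016·(+0.61429) / (0.0422·(+0.93358)) = +2.4286 rad/s; magnitude 2.4286 rad/s.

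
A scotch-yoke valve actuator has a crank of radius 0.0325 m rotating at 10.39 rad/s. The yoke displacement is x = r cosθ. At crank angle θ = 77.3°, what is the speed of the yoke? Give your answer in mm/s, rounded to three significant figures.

329

ω = 10.39 rad/s
x = r cosθ ⇒ ẋ = −rω sinθ.
|v| = rω|sinθ| = 0.0325·10.39·|sin 77.3°| = 0.32941 m/s = 329.41 mm/s.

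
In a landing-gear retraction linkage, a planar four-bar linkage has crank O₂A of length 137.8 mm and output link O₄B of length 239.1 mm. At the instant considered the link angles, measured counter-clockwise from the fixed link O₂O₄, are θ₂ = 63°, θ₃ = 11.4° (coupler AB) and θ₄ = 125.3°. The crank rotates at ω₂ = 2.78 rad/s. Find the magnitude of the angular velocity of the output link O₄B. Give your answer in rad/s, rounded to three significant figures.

1.37

ω₂ = 2.78 rad/s
Differentiating the loop-closure r₂e^{iθ₂}+r₃e^{iθ₃}=r₁+r₄e^{iθ₄} gives r₂ω₂e^{iθ₂}+r₃ω₃e^{iθ₃}=r₄ω₄e^{iθ₄}.
Eliminating the other unknown: ω₄ = r₂ω₂ sin(θ₂−θ₃) / [r₄ sin(θ₄−θ₃)].
Numerator sine = +0.78369; denominator sine = +0.91425.
Result = 0.1378·2.78·(+0.78369) / (0.2391·(+0.91425)) = +1.3734 rad/s; magnitude 1.3734 rad/s.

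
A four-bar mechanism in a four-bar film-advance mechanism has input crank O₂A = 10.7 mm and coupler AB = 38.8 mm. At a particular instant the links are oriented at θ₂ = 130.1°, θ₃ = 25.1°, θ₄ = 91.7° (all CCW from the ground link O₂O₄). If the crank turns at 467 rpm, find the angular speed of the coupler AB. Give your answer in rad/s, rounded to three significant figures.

ω₂ = 48.9 rad/s (from 467 rpm).
Differentiating the loop-closure r₂e^{iθ₂}+r₃e^{iθ₃}=r₁+r₄e^{iθ₄} gives r₂ω₂e^{iθ₂}+r₃ω₃e^{iθ₃}=r₄ω₄e^{iθ₄}.
Eliminating the other unknown: ω₃ = r₂ω₂ sin(θ₄−θ₂) / [r₃ sin(θ₃−θ₄)].
Numerator sine = -0.62115; denominator sine = -0.91775.
Result = 0.0107·48.9·(-0.62115) / (0.0388·(-0.91775)) = +9.1278 rad/s; magnitude 9.1278 rad/s.

9.13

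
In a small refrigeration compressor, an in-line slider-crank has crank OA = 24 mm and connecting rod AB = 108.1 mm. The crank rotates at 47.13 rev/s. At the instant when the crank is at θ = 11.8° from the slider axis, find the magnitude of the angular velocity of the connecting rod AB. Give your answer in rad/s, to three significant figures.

64.4

ω = 296.1 rad/s (converted from 47.13 rev/s).
The rod makes angle φ with the slider axis where L sinφ = r sinθ; differentiating, L cosφ·φ̇ = r ω cosθ.
L cosφ = √(L² − r² sin²θ) = 0.10799 m.
|ω_rod| = r ω |cosθ| / √(L² − r² sin²θ) = 0.024·296.1·0.97887/0.10799 = 64.422 rad/s.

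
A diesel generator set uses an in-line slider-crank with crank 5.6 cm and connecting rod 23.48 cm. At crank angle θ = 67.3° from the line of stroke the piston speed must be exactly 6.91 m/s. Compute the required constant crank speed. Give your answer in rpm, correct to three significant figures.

1170

For an in-line slider-crank, |v_piston| = rω|sinθ|·[1 + r cosθ/√(L² − r² sin²θ)].
With r = 0.056 m, L = 0.2348 m, θ = 67.3°: the bracketed kinematic factor |dx/dθ| = 0.056537 m.
ω = v/|dx/dθ| = 6.91/0.056537 = 122.22 rad/s.
N = 60ω/(2π) = 1167.1 rpm.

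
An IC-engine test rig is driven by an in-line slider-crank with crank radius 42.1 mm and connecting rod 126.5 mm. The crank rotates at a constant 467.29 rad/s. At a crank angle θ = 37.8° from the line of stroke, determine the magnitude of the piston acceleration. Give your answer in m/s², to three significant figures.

ω = 467.3 rad/s
x(θ) = r cosθ + √(L² − r² sin²θ); with ω constant, a = ω²·d²x/dθ².
d²x/dθ² = −r cosθ − r²(cos2θ)/√u − r⁴ sin²2θ/(4u^{3/2}),  u = L² − r² sin²θ = 0.0153364 m².
Substituting r = 0.0421 m, L = 0.1265 m, θ = 37.8°: d²x/dθ² = -0.037213 m.
a = ω²·d²x/dθ² = (467.3)²·(-0.037213) = -8125.8 m/s²;  |a| = 8125.8 m/s².

8130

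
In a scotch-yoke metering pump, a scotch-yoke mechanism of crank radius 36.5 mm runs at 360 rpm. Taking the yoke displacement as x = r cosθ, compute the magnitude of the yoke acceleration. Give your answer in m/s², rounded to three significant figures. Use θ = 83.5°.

ω = 37.7 rad/s (from 360 rpm).
x = r cosθ ⇒ ẍ = −rω² cosθ (ω constant).
|a| = rω²|cosθ| = 0.0365·(37.7)²·|cos 83.5°| = 5.8724 m/s².

5.87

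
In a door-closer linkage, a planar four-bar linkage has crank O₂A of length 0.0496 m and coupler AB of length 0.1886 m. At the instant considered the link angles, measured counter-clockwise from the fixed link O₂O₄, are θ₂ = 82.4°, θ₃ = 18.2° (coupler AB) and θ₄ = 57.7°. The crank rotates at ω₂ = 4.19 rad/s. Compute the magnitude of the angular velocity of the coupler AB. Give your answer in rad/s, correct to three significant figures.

0.724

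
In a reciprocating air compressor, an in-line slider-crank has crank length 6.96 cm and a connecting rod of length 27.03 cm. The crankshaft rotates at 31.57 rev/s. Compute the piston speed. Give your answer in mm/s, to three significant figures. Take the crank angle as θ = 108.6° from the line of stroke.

12000

ω = 2π·31.6 = 198.4 rad/s
For an in-line slider-crank, x = r cosθ + √(L² − r² sin²θ), so v = −rω sinθ·[1 + r cosθ/√(L² − r² sin²θ)].
With r = 0.0696 m, L = 0.2703 m, θ = 108.6°: √(L² − r² sin²θ) = 0.26213 m.
v = −0.0696·198.4·0.94777·[1 + 0.0696·-0.31896/0.26213] = -11.977 m/s.
|v| = 11.977 m/s = 11977 mm/s.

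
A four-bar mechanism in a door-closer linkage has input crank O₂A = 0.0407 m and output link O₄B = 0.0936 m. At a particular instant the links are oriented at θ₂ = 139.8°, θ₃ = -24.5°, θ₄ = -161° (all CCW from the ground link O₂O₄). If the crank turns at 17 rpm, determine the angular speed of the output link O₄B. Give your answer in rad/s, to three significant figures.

ω₂ = 1.78 rad/s (from 17 rpm).
Differentiating the loop-closure r₂e^{iθ₂}+r₃e^{iθ₃}=r₁+r₄e^{iθ₄} gives r₂ω₂e^{iθ₂}+r₃ω₃e^{iθ₃}=r₄ω₄e^{iθ₄}.
Eliminating the other unknown: ω₄ = r₂ω₂ sin(θ₂−θ₃) / [r₄ sin(θ₄−θ₃)].
Numerator sine = +0.27060; denominator sine = -0.68835.
Result = 0.0407·1.78·(+0.27060) / (0.0936·(-0.68835)) = -0.30431 rad/s; magnitude 0.30431 rad/s.

0.304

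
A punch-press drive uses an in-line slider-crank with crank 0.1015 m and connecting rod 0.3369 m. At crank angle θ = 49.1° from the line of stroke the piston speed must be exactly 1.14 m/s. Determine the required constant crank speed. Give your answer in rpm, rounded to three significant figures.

118

For an in-line slider-crank, |v_piston| = rω|sinθ|·[1 + r cosθ/√(L² − r² sin²θ)].
With r = 0.1015 m, L = 0.3369 m, θ = 49.1°: the bracketed kinematic factor |dx/dθ| = 0.092261 m.
ω = v/|dx/dθ| = 1.14/0.092261 = 12.356 rad/s.
N = 60ω/(2π) = 117.99 rpm.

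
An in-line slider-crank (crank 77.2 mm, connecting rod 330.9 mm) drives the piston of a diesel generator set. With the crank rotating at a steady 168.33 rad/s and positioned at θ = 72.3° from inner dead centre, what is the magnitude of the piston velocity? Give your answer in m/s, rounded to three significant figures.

13.3

ω = 168.3 rad/s
For an in-line slider-crank, x = r cosθ + √(L² − r² sin²θ), so v = −rω sinθ·[1 + r cosθ/√(L² − r² sin²θ)].
With r = 0.0772 m, L = 0.3309 m, θ = 72.3°: √(L² − r² sin²θ) = 0.32262 m.
v = −0.0772·168.3·0.95266·[1 + 0.0772·0.30403/0.32262] = -13.281 m/s.
|v| = 13.281 m/s.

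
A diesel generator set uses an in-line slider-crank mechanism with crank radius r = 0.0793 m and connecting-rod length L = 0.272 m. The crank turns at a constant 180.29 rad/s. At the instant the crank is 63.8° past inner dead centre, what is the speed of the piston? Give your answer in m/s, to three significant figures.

ω = 180.3 rad/s
For an in-line slider-crank, x = r cosθ + √(L² − r² sin²θ), so v = −rω sinθ·[1 + r cosθ/√(L² − r² sin²θ)].
With r = 0.0793 m, L = 0.272 m, θ = 63.8°: √(L² − r² sin²θ) = 0.26253 m.
v = −0.0793·180.3·0.89726·[1 + 0.0793·0.44151/0.26253] = -14.539 m/s.
|v| = 14.539 m/s.

14.5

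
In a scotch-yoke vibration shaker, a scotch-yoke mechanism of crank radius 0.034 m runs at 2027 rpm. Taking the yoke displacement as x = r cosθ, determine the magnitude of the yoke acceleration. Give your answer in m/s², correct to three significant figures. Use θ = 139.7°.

ω = 212.3 rad/s (from 2027 rpm).
x = r cosθ ⇒ ẍ = −rω² cosθ (ω constant).
|a| = rω²|cosθ| = 0.034·(212.3)²·|cos 139.7°| = 1168.4 m/s².

1170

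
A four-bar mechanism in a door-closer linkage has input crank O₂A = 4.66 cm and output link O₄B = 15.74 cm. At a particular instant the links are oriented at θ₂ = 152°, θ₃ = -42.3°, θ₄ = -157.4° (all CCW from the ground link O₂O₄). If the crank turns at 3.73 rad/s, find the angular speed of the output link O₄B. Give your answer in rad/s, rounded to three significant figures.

ω₂ = 3.73 rad/s
Differentiating the loop-closure r₂e^{iθ₂}+r₃e^{iθ₃}=r₁+r₄e^{iθ₄} gives r₂ω₂e^{iθ₂}+r₃ω₃e^{iθ₃}=r₄ω₄e^{iθ₄}.
Eliminating the other unknown: ω₄ = r₂ω₂ sin(θ₂−θ₃) / [r₄ sin(θ₄−θ₃)].
Numerator sine = -0.24700; denominator sine = -0.90557.
Result = 0.0466·3.73·(-0.24700) / (0.1574·(-0.90557)) = +0.30121 rad/s; magnitude 0.30121 rad/s.

0.301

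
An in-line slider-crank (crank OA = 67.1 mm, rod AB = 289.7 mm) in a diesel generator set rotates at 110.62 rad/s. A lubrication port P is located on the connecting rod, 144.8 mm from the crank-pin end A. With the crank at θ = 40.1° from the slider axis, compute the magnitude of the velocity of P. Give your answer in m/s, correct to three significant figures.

ω = 110.6 rad/s.  Crank-pin speed |V_A| = rω = 7.4226 m/s, perpendicular to OA.
Rod angle: sinφ = −(r/L) sinθ ⇒ φ = -8.580°; ω_rod = −rω cosθ/√(L²−r²sin²θ) = -19.82 rad/s.
V_P = V_A + ω_rod × AP, with AP = 0.1448 m along the rod.
Components: V_Px = −rω sinθ − a·ω_rod·sinφ = -5.2093 m/s;  V_Py = rω cosθ + a·ω_rod·cosφ = +2.8398 m/s.
|V_P| = √(V_Px² + V_Py²) = 5.933 m/s.

5.93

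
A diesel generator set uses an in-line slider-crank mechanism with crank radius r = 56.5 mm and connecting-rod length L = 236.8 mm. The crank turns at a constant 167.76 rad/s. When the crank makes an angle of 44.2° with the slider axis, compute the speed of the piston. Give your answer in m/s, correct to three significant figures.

ω = 167.8 rad/s
For an in-line slider-crank, x = r cosθ + √(L² − r² sin²θ), so v = −rω sinθ·[1 + r cosθ/√(L² − r² sin²θ)].
With r = 0.0565 m, L = 0.2368 m, θ = 44.2°: √(L² − r² sin²θ) = 0.2335 m.
v = −0.0565·167.8·0.69717·[1 + 0.0565·0.71691/0.2335] = -7.7543 m/s.
|v| = 7.7543 m/s.

7.75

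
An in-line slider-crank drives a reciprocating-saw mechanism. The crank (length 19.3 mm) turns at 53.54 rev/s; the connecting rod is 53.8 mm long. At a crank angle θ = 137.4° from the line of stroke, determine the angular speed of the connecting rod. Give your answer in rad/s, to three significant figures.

91.6

ω = 336.4 rad/s (converted from 53.54 rev/s).
The rod makes angle φ with the slider axis where L sinφ = r sinθ; differentiating, L cosφ·φ̇ = r ω cosθ.
L cosφ = √(L² − r² sin²θ) = 0.05219 m.
|ω_rod| = r ω |cosθ| / √(L² − r² sin²θ) = 0.0193·336.4·0.73610/0.05219 = 91.572 rad/s.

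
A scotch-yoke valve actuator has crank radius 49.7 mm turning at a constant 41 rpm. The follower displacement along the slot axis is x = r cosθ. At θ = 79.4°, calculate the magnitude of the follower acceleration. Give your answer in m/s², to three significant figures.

ω = 4.294 rad/s (from 41 rpm).
x = r cosθ ⇒ ẍ = −rω² cosθ (ω constant).
|a| = rω²|cosθ| = 0.0497·(4.294)²·|cos 79.4°| = 0.16853 m/s².

0.169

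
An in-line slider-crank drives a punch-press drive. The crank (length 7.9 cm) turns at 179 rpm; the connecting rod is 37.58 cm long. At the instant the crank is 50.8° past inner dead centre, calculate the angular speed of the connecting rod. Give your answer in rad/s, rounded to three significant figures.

ω = 18.74 rad/s (converted from 179 rpm).
The rod makes angle φ with the slider axis where L sinφ = r sinθ; differentiating, L cosφ·φ̇ = r ω cosθ.
L cosφ = √(L² − r² sin²θ) = 0.37078 m.
|ω_rod| = r ω |cosθ| / √(L² − r² sin²θ) = 0.079·18.74·0.63203/0.37078 = 2.5242 rad/s.

2.52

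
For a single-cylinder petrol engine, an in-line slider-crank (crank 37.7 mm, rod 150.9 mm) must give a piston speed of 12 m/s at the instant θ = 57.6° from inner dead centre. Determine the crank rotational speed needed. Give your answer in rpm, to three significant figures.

3170

For an in-line slider-crank, |v_piston| = rω|sinθ|·[1 + r cosθ/√(L² − r² sin²θ)].
With r = 0.0377 m, L = 0.1509 m, θ = 57.6°: the bracketed kinematic factor |dx/dθ| = 0.03619 m.
ω = v/|dx/dθ| = 12/0.03619 = 331.58 rad/s.
N = 60ω/(2π) = 3166.4 rpm.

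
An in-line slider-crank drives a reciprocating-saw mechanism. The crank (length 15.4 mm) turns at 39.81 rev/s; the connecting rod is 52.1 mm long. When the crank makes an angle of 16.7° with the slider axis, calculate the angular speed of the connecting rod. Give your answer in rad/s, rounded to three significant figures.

ω = 250.1 rad/s (converted from 39.81 rev/s).
The rod makes angle φ with the slider axis where L sinφ = r sinθ; differentiating, L cosφ·φ̇ = r ω cosθ.
L cosφ = √(L² − r² sin²θ) = 0.051912 m.
|ω_rod| = r ω |cosθ| / √(L² − r² sin²θ) = 0.0154·250.1·0.95782/0.051912 = 71.074 rad/s.

71.1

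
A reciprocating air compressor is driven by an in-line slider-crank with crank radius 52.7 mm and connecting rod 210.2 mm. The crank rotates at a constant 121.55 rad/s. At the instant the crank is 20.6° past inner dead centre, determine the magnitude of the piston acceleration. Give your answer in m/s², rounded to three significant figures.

878

ω = 121.5 rad/s
x(θ) = r cosθ + √(L² − r² sin²θ); with ω constant, a = ω²·d²x/dθ².
d²x/dθ² = −r cosθ − r²(cos2θ)/√u − r⁴ sin²2θ/(4u^{3/2}),  u = L² − r² sin²θ = 0.0438402 m².
Substituting r = 0.0527 m, L = 0.2102 m, θ = 20.6°: d²x/dθ² = -0.059402 m.
a = ω²·d²x/dθ² = (121.5)²·(-0.059402) = -877.63 m/s²;  |a| = 877.63 m/s².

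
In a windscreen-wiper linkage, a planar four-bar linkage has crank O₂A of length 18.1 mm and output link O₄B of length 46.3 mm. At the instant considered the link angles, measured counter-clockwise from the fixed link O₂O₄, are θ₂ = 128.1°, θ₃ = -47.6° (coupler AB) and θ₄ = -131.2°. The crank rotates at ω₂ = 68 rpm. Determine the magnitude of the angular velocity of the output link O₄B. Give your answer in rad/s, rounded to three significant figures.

ω₂ = 7.121 rad/s (from 68 rpm).
Differentiating the loop-closure r₂e^{iθ₂}+r₃e^{iθ₃}=r₁+r₄e^{iθ₄} gives r₂ω₂e^{iθ₂}+r₃ω₃e^{iθ₃}=r₄ω₄e^{iθ₄}.
Eliminating the other unknown: ω₄ = r₂ω₂ sin(θ₂−θ₃) / [r₄ sin(θ₄−θ₃)].
Numerator sine = +0.07498; denominator sine = -0.99377.
Result = 0.0181·7.121·(+0.07498) / (0.0463·(-0.99377)) = -0.21003 rad/s; magnitude 0.21003 rad/s.

0.210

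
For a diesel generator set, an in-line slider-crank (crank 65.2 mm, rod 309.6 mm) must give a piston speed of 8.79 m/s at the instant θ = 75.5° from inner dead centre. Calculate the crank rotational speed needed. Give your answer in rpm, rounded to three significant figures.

For an in-line slider-crank, |v_piston| = rω|sinθ|·[1 + r cosθ/√(L² − r² sin²θ)].
With r = 0.0652 m, L = 0.3096 m, θ = 75.5°: the bracketed kinematic factor |dx/dθ| = 0.066523 m.
ω = v/|dx/dθ| = 8.79/0.066523 = 132.13 rad/s.
N = 60ω/(2π) = 1261.8 rpm.

1260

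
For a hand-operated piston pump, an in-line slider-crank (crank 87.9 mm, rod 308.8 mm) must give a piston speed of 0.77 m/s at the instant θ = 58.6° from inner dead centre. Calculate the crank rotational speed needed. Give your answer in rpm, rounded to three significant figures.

For an in-line slider-crank, |v_piston| = rω|sinθ|·[1 + r cosθ/√(L² − r² sin²θ)].
With r = 0.0879 m, L = 0.3088 m, θ = 58.6°: the bracketed kinematic factor |dx/dθ| = 0.086498 m.
ω = v/|dx/dθ| = 0.77/0.086498 = 8.902 rad/s.
N = 60ω/(2π) = 85.007 rpm.

85.0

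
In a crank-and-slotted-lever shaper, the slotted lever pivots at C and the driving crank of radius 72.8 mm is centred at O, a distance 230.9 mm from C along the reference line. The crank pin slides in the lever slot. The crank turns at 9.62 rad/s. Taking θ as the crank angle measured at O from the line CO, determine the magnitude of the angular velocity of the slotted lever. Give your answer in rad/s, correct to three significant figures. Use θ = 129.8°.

1.42

ω = 9.62 rad/s
Crank pin A relative to C: A = (d + r cosθ, r sinθ); lever angle φ = atan2(r sinθ, d + r cosθ).
Differentiating tanφ: φ̇ = rω(d cosθ + r)/(d² + r² + 2dr cosθ).
d² + r² + 2dr cosθ = |CA|² = 0.0370948 m²;  d cosθ + r = -0.075001 m.
|ω_lever| = |0.0728·9.62·-0.075001| / 0.0370948 = 1.416 rad/s.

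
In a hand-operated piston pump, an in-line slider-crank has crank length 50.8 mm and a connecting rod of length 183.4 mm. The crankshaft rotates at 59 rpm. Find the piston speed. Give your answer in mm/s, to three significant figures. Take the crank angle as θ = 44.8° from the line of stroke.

265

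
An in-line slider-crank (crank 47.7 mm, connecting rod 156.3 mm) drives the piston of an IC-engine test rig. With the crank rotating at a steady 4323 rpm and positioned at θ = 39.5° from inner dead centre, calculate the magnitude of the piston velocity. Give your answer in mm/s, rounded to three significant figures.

ω = 2π·4323/60 = 452.7 rad/s
For an in-line slider-crank, x = r cosθ + √(L² − r² sin²θ), so v = −rω sinθ·[1 + r cosθ/√(L² − r² sin²θ)].
With r = 0.0477 m, L = 0.1563 m, θ = 39.5°: √(L² − r² sin²θ) = 0.15333 m.
v = −0.0477·452.7·0.63608·[1 + 0.0477·0.77162/0.15333] = -17.033 m/s.
|v| = 17.033 m/s = 17033 mm/s.

17000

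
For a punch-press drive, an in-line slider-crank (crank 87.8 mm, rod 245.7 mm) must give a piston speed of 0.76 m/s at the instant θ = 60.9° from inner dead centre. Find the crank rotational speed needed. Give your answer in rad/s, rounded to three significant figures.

8.37

For an in-line slider-crank, |v_piston| = rω|sinθ|·[1 + r cosθ/√(L² − r² sin²θ)].
With r = 0.0878 m, L = 0.2457 m, θ = 60.9°: the bracketed kinematic factor |dx/dθ| = 0.090752 m.
ω = v/|dx/dθ| = 0.76/0.090752 = 8.3745 rad/s.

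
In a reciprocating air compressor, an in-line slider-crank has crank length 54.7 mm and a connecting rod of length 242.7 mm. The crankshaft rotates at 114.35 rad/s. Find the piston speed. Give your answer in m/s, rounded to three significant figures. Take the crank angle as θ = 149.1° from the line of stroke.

2.59

ω = 114.3 rad/s
For an in-line slider-crank, x = r cosθ + √(L² − r² sin²θ), so v = −rω sinθ·[1 + r cosθ/√(L² − r² sin²θ)].
With r = 0.0547 m, L = 0.2427 m, θ = 149.1°: √(L² − r² sin²θ) = 0.24107 m.
v = −0.0547·114.3·0.51354·[1 + 0.0547·-0.85806/0.24107] = -2.5868 m/s.
|v| = 2.5868 m/s.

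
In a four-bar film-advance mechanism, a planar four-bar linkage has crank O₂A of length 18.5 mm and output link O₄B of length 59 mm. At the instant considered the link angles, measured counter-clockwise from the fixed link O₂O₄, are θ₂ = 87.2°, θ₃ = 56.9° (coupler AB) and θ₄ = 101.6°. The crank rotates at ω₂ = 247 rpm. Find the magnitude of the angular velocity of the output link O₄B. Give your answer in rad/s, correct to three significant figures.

5.82

ω₂ = 25.87 rad/s (from 247 rpm).
Differentiating the loop-closure r₂e^{iθ₂}+r₃e^{iθ₃}=r₁+r₄e^{iθ₄} gives r₂ω₂e^{iθ₂}+r₃ω₃e^{iθ₃}=r₄ω₄e^{iθ₄}.
Eliminating the other unknown: ω₄ = r₂ω₂ sin(θ₂−θ₃) / [r₄ sin(θ₄−θ₃)].
Numerator sine = +0.50453; denominator sine = +0.70339.
Result = 0.0185·25.87·(+0.50453) / (0.059·(+0.70339)) = +5.8174 rad/s; magnitude 5.8174 rad/s.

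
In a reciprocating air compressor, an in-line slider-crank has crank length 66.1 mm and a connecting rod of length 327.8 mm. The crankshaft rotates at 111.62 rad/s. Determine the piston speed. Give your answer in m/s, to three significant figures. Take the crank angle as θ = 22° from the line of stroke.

ω = 111.6 rad/s
For an in-line slider-crank, x = r cosθ + √(L² − r² sin²θ), so v = −rω sinθ·[1 + r cosθ/√(L² − r² sin²θ)].
With r = 0.0661 m, L = 0.3278 m, θ = 22°: √(L² − r² sin²θ) = 0.32686 m.
v = −0.0661·111.6·0.37461·[1 + 0.0661·0.92718/0.32686] = -3.2821 m/s.
|v| = 3.2821 m/s.

3.28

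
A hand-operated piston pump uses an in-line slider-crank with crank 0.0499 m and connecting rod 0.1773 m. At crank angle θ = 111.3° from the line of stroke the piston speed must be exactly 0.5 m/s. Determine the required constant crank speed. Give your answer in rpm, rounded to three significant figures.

115

For an in-line slider-crank, |v_piston| = rω|sinθ|·[1 + r cosθ/√(L² − r² sin²θ)].
With r = 0.0499 m, L = 0.1773 m, θ = 111.3°: the bracketed kinematic factor |dx/dθ| = 0.041566 m.
ω = v/|dx/dθ| = 0.5/0.041566 = 12.029 rad/s.
N = 60ω/(2π) = 114.87 rpm.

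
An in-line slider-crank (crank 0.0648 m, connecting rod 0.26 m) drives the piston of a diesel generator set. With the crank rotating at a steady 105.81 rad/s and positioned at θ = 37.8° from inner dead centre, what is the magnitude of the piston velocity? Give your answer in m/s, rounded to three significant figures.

ω = 105.8 rad/s
For an in-line slider-crank, x = r cosθ + √(L² − r² sin²θ), so v = −rω sinθ·[1 + r cosθ/√(L² − r² sin²θ)].
With r = 0.0648 m, L = 0.26 m, θ = 37.8°: √(L² − r² sin²θ) = 0.25695 m.
v = −0.0648·105.8·0.61291·[1 + 0.0648·0.79016/0.25695] = -5.0398 m/s.
|v| = 5.0398 m/s.

5.04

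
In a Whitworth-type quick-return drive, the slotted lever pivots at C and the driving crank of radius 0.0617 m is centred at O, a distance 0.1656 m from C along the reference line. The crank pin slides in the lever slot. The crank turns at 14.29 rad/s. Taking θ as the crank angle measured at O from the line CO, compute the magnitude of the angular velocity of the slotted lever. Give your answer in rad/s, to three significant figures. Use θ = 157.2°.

ω = 14.29 rad/s
Crank pin A relative to C: A = (d + r cosθ, r sinθ); lever angle φ = atan2(r sinθ, d + r cosθ).
Differentiating tanφ: φ̇ = rω(d cosθ + r)/(d² + r² + 2dr cosθ).
d² + r² + 2dr cosθ = |CA|² = 0.0123919 m²;  d cosθ + r = -0.090961 m.
|ω_lever| = |0.0617·14.29·-0.090961| / 0.0123919 = 6.4719 rad/s.

6.47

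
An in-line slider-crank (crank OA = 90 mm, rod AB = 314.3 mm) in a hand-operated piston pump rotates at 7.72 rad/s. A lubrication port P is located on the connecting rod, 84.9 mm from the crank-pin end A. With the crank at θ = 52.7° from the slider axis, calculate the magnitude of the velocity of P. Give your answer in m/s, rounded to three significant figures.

ω = 7.72 rad/s.  Crank-pin speed |V_A| = rω = 0.6948 m/s, perpendicular to OA.
Rod angle: sinφ = −(r/L) sinθ ⇒ φ = -13.167°; ω_rod = −rω cosθ/√(L²−r²sin²θ) = -1.3758 rad/s.
V_P = V_A + ω_rod × AP, with AP = 0.0849 m along the rod.
Components: V_Px = −rω sinθ − a·ω_rod·sinφ = -0.5793 m/s;  V_Py = rω cosθ + a·ω_rod·cosφ = +0.30731 m/s.
|V_P| = √(V_Px² + V_Py²) = 0.65576 m/s.

0.656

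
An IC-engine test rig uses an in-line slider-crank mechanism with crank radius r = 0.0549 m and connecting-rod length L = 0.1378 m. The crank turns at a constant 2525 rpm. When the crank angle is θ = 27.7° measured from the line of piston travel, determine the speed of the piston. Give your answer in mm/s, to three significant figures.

9170

ω = 2π·2525/60 = 264.4 rad/s
For an in-line slider-crank, x = r cosθ + √(L² − r² sin²θ), so v = −rω sinθ·[1 + r cosθ/√(L² − r² sin²θ)].
With r = 0.0549 m, L = 0.1378 m, θ = 27.7°: √(L² − r² sin²θ) = 0.13542 m.
v = −0.0549·264.4·0.46484·[1 + 0.0549·0.88539/0.13542] = -9.1701 m/s.
|v| = 9.1701 m/s = 9170.1 mm/s.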